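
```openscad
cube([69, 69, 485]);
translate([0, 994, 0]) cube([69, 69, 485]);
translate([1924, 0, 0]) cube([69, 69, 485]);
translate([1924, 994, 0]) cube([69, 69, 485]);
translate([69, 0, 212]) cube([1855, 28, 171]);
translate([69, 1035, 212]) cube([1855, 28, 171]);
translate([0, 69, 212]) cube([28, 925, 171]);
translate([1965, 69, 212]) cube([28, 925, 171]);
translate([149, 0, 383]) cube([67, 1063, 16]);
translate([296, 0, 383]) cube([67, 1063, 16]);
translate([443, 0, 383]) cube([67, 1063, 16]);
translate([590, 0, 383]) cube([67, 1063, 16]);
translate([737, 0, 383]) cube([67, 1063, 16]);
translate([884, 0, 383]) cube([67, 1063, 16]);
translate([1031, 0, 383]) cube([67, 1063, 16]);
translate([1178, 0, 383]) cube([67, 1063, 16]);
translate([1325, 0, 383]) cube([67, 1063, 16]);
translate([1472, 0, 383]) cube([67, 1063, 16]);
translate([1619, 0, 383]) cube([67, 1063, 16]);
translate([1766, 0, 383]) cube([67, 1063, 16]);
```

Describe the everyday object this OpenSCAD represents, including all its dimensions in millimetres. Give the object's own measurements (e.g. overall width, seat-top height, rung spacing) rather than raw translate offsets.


A bed frame 1993 mm long (x) by 1063 mm wide (y). Four 69×69 mm corner posts, 485 mm tall, at the corners of the footprint. Four rails of 28 mm thickness and 171 mm height run between adjacent posts with their undersides at z = 212 mm, their outer faces flush with the outside of the frame (the two x-running rails run between the posts' inner faces; the two y-running rails run between the posts' inner faces). 12 slats, each 67 mm wide (x) and 16 mm thick, lie across the top of the two x-running rails, running the full 1063 mm width of the frame in y; along x they sit between the end posts with a 80 mm gap after the −x posts and between neighbouring slats, leaving 91 mm before the +x posts.


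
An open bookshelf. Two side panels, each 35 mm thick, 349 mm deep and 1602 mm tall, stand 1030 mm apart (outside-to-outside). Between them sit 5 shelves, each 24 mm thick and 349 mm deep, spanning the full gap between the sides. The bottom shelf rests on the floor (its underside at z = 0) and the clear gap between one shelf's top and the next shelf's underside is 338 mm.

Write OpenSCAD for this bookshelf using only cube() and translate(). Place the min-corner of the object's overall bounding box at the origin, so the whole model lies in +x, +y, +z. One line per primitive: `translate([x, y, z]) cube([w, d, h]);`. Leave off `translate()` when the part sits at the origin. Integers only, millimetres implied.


cube([35, 349, 1602]);
translate([995, 0, 0]) cube([35, 349, 1602]);
translate([35, 0, 0]) cube([960, 349, 24]);
translate([35, 0, 362]) cube([960, 349, 24]);
translate([35, 0, 724]) cube([960, 349, 24]);
translate([35, 0, 1086]) cube([960, 349, 24]);
translate([35, 0, 1448]) cube([960, 349, 24]);


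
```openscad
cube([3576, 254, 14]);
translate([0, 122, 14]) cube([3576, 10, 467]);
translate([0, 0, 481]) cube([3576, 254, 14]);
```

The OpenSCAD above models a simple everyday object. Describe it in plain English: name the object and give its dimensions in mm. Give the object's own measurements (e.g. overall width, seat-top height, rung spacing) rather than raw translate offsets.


An I-beam lying along x, 3576 mm long. Overall section height 495 mm. Two flanges 254 mm wide (y) and 14 mm thick, one on the floor and one at the top; a web 10 mm thick runs between them, centred on the flange width.


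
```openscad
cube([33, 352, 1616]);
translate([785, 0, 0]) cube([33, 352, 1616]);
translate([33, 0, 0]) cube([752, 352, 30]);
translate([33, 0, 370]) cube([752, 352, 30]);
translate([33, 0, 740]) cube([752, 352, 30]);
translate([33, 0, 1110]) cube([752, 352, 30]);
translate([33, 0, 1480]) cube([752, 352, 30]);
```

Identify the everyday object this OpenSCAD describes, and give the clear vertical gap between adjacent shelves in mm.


A bookshelf. The clear shelf gap is 340 mm.

Two tall side panels with 5 horizontal boards between them — a bookshelf. The first two shelf undersides are at z = 0 and z = 370; with shelf thickness 30, the clear gap is 370 − 0 − 30 = 340 mm.


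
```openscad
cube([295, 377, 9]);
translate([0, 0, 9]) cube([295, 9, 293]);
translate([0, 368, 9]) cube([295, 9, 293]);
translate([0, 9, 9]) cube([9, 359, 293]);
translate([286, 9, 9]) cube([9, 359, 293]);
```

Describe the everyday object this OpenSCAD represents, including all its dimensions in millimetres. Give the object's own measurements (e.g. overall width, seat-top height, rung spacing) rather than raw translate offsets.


An open-topped rectangular box: outside dimensions 295×377×302 mm, with a uniform wall and base thickness of 9 mm. The base is a full 295×377 slab on the floor; four walls sit on top of the base. The front and back walls (the −y and +y sides) span the full width; the two side walls fit between them.


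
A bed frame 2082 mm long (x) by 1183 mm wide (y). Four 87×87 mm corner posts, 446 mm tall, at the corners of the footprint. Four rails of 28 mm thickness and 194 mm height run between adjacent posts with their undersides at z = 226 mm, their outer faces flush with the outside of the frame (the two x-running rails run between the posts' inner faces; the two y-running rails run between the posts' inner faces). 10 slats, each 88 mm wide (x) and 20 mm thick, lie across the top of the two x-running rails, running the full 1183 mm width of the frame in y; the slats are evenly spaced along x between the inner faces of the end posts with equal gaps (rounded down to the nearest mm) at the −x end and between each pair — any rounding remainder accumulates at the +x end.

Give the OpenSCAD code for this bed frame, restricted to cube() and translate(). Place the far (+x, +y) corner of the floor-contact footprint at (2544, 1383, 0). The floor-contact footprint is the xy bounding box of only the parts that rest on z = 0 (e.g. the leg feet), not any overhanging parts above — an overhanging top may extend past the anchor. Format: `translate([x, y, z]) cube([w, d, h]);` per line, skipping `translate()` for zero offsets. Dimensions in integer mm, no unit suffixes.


// slat z = rail_z + rail_h = 226 + 194 = 420
// slat gap = ⌊(1908 − 10·88) / 11⌋ = 93
translate([462, 200, 0]) cube([87, 87, 446]);
translate([462, 1296, 0]) cube([87, 87, 446]);
translate([2457, 200, 0]) cube([87, 87, 446]);
translate([2457, 1296, 0]) cube([87, 87, 446]);
translate([549, 200, 226]) cube([1908, 28, 194]);
translate([549, 1355, 226]) cube([1908, 28, 194]);
translate([462, 287, 226]) cube([28, 1009, 194]);
translate([2516, 287, 226]) cube([28, 1009, 194]);
translate([642, 200, 420]) cube([88, 1183, 20]);
translate([823, 200, 420]) cube([88, 1183, 20]);
translate([1004, 200, 420]) cube([88, 1183, 20]);
translate([1185, 200, 420]) cube([88, 1183, 20]);
translate([1366, 200, 420]) cube([88, 1183, 20]);
translate([1547, 200, 420]) cube([88, 1183, 20]);
translate([1728, 200, 420]) cube([88, 1183, 20]);
translate([1909, 200, 420]) cube([88, 1183, 20]);
translate([2090, 200, 420]) cube([88, 1183, 20]);
translate([2271, 200, 420]) cube([88, 1183, 20]);


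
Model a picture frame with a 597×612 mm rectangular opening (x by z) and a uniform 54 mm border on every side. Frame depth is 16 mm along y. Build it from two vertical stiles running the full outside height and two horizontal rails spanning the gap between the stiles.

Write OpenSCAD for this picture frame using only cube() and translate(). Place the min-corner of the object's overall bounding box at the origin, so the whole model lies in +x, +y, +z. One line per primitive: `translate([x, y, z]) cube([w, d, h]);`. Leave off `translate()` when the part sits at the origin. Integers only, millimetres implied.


cube([54, 16, 720]);
translate([651, 0, 0]) cube([54, 16, 720]);
translate([54, 0, 0]) cube([597, 16, 54]);
translate([54, 0, 666]) cube([597, 16, 54]);


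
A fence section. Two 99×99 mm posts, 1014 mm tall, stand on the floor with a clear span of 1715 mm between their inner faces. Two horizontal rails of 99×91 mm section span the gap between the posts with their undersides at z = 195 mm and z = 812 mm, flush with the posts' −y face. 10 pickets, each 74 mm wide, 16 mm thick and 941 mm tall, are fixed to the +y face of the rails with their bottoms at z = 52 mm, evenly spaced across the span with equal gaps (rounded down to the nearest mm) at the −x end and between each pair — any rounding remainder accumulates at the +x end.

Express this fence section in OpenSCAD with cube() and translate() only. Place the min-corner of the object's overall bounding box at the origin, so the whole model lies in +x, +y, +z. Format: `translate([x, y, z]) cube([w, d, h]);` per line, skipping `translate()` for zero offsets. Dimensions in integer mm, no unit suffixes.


cube([99, 99, 1014]);
translate([1814, 0, 0]) cube([99, 99, 1014]);
translate([99, 0, 195]) cube([1715, 99, 91]);
translate([99, 0, 812]) cube([1715, 99, 91]);
translate([187, 99, 52]) cube([74, 16, 941]);
translate([349, 99, 52]) cube([74, 16, 941]);
translate([511, 99, 52]) cube([74, 16, 941]);
translate([673, 99, 52]) cube([74, 16, 941]);
translate([835, 99, 52]) cube([74, 16, 941]);
translate([997, 99, 52]) cube([74, 16, 941]);
translate([1159, 99, 52]) cube([74, 16, 941]);
translate([1321, 99, 52]) cube([74, 16, 941]);
translate([1483, 99, 52]) cube([74, 16, 941]);
translate([1645, 99, 52]) cube([74, 16, 941]);


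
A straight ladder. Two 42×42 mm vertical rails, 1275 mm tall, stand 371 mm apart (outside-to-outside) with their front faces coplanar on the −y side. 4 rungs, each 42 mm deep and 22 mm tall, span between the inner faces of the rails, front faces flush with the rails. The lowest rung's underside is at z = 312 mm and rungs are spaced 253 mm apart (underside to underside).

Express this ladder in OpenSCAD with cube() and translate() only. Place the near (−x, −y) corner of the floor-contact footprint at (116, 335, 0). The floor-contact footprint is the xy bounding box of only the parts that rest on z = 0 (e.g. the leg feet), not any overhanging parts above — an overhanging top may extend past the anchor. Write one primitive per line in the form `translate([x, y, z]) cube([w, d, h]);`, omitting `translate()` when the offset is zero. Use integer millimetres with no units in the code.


translate([116, 335, 0]) cube([42, 42, 1275]);
translate([445, 335, 0]) cube([42, 42, 1275]);
translate([158, 335, 312]) cube([287, 42, 22]);
translate([158, 335, 565]) cube([287, 42, 22]);
translate([158, 335, 818]) cube([287, 42, 22]);
translate([158, 335, 1071]) cube([287, 42, 22]);


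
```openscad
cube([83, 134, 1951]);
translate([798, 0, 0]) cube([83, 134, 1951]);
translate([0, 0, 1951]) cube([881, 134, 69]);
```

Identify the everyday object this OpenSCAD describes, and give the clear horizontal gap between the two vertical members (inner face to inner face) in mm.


A door frame. The clear opening width is 715 mm.

Two 1951 mm tall posts with a header on top — a door frame. The left jamb is 83 mm wide at x = 0; the right jamb starts at x = 798. The clear opening is 798 − 83 = 715 mm.


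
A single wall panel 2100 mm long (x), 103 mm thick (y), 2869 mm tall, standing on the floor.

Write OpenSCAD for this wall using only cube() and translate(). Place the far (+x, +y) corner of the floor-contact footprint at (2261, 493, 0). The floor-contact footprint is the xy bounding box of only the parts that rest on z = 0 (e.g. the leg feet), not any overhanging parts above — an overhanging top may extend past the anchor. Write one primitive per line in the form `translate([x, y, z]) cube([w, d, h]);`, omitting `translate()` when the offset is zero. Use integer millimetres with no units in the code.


translate([161, 390, 0]) cube([2100, 103, 2869]);


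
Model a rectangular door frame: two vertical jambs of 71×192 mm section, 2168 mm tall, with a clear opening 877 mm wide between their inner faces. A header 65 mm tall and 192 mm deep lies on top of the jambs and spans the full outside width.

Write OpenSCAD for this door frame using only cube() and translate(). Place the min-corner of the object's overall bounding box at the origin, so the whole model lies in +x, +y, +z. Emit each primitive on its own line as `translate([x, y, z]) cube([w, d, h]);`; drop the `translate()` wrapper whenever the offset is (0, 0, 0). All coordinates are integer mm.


cube([71, 192, 2168]);
translate([948, 0, 0]) cube([71, 192, 2168]);
translate([0, 0, 2168]) cube([1019, 192, 65]);


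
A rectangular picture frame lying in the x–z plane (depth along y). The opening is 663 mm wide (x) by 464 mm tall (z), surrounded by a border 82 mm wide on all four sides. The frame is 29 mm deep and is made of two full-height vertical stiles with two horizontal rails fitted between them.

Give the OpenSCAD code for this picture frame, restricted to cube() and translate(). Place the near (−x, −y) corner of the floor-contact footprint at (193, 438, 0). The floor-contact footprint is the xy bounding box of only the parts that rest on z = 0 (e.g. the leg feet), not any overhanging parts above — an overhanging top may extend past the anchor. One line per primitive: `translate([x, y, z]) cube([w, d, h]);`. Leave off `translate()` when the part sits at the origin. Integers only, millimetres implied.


translate([193, 438, 0]) cube([82, 29, 628]);
translate([938, 438, 0]) cube([82, 29, 628]);
translate([275, 438, 0]) cube([663, 29, 82]);
translate([275, 438, 546]) cube([663, 29, 82]);


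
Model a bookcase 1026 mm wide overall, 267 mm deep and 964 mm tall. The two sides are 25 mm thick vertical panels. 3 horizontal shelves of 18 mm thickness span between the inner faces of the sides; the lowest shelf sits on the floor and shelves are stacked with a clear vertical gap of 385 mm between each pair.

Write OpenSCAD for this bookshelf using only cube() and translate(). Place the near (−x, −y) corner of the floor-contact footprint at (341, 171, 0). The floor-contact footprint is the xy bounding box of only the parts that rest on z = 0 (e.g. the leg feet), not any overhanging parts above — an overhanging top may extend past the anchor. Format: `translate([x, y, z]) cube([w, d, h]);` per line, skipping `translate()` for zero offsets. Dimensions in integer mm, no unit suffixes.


translate([341, 171, 0]) cube([25, 267, 964]);
translate([1342, 171, 0]) cube([25, 267, 964]);
translate([366, 171, 0]) cube([976, 267, 18]);
translate([366, 171, 403]) cube([976, 267, 18]);
translate([366, 171, 806]) cube([976, 267, 18]);


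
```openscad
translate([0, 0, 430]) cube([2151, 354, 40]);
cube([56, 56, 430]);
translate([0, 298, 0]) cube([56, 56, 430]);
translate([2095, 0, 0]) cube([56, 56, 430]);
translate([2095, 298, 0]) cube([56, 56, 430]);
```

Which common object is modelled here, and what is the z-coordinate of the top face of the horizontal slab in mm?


A bench. The seat-top height is 470 mm.

A long slab on four corner posts — a bench. The slab sits at z = 430 with thickness 40, so the top is 430 + 40 = 470 mm.


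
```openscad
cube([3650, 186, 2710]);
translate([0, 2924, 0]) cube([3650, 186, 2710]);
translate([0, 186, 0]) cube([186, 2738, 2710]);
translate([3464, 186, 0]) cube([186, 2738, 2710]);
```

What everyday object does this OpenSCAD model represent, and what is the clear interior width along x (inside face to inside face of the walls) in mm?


A house (or room) frame. The interior width is 3278 mm.

Four 2710 mm walls enclosing a rectangle with no floor or roof — a room or house frame. Outside width is 3650 mm and wall thickness is 186 mm, so the interior width is 3650 − 2 × 186 = 3278 mm.


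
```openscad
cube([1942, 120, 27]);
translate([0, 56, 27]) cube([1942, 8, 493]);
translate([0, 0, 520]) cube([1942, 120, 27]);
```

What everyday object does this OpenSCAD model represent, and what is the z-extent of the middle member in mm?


An I-beam. The web height is 493 mm.

Two wide flanges with a thin centred web — an I-beam. Overall 547 mm minus two 27 mm flanges gives a web of 547 − 2·27 = 493 mm.


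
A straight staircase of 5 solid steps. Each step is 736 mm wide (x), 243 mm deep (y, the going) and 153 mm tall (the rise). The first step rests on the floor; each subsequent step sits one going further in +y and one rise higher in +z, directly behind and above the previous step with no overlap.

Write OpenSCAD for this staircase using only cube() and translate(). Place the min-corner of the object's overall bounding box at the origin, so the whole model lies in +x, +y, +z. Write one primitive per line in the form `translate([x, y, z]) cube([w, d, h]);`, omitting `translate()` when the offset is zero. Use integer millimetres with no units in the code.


cube([736, 243, 153]);
translate([0, 243, 153]) cube([736, 243, 153]);
translate([0, 486, 306]) cube([736, 243, 153]);
translate([0, 729, 459]) cube([736, 243, 153]);
translate([0, 972, 612]) cube([736, 243, 153]);


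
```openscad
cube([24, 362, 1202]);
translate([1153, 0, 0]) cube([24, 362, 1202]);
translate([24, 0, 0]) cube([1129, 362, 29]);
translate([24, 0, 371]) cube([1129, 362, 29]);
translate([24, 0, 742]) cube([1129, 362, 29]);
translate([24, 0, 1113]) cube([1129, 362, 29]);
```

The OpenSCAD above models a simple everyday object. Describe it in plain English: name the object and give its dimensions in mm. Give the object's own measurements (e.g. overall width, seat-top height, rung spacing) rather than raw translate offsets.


An open bookshelf. Two side panels, each 24 mm thick, 362 mm deep and 1202 mm tall, stand 1177 mm apart (outside-to-outside). Between them sit 4 shelves, each 29 mm thick and 362 mm deep, spanning the full gap between the sides. The bottom shelf rests on the floor (its underside at z = 0) and the clear gap between one shelf's top and the next shelf's underside is 342 mm.


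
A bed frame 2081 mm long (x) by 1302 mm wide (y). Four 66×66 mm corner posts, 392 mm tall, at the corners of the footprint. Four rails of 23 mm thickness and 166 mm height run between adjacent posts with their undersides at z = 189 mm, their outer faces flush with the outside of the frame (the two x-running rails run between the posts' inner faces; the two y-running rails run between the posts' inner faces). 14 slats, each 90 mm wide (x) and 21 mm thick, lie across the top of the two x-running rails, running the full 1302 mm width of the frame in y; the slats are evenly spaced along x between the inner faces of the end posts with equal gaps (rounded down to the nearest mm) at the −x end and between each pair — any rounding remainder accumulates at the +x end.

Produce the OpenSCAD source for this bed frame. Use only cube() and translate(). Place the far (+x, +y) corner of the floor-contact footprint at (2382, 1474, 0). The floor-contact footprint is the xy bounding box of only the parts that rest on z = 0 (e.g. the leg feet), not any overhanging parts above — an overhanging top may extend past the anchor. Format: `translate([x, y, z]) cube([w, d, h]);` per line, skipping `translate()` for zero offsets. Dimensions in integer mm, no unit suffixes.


translate([301, 172, 0]) cube([66, 66, 392]);
translate([301, 1408, 0]) cube([66, 66, 392]);
translate([2316, 172, 0]) cube([66, 66, 392]);
translate([2316, 1408, 0]) cube([66, 66, 392]);
translate([367, 172, 189]) cube([1949, 23, 166]);
translate([367, 1451, 189]) cube([1949, 23, 166]);
translate([301, 238, 189]) cube([23, 1170, 166]);
translate([2359, 238, 189]) cube([23, 1170, 166]);
translate([412, 172, 355]) cube([90, 1302, 21]);
translate([547, 172, 355]) cube([90, 1302, 21]);
translate([682, 172, 355]) cube([90, 1302, 21]);
translate([817, 172, 355]) cube([90, 1302, 21]);
translate([952, 172, 355]) cube([90, 1302, 21]);
translate([1087, 172, 355]) cube([90, 1302, 21]);
translate([1222, 172, 355]) cube([90, 1302, 21]);
translate([1357, 172, 355]) cube([90, 1302, 21]);
translate([1492, 172, 355]) cube([90, 1302, 21]);
translate([1627, 172, 355]) cube([90, 1302, 21]);
translate([1762, 172, 355]) cube([90, 1302, 21]);
translate([1897, 172, 355]) cube([90, 1302, 21]);
translate([2032, 172, 355]) cube([90, 1302, 21]);
translate([2167, 172, 355]) cube([90, 1302, 21]);


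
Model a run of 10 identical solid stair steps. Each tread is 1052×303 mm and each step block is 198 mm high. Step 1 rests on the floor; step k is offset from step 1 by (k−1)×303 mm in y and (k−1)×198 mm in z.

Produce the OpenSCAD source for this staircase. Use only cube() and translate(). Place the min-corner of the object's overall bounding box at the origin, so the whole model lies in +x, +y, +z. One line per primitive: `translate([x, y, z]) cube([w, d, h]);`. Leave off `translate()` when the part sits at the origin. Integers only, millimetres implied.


cube([1052, 303, 198]);
translate([0, 303, 198]) cube([1052, 303, 198]);
translate([0, 606, 396]) cube([1052, 303, 198]);
translate([0, 909, 594]) cube([1052, 303, 198]);
translate([0, 1212, 792]) cube([1052, 303, 198]);
translate([0, 1515, 990]) cube([1052, 303, 198]);
translate([0, 1818, 1188]) cube([1052, 303, 198]);
translate([0, 2121, 1386]) cube([1052, 303, 198]);
translate([0, 2424, 1584]) cube([1052, 303, 198]);
translate([0, 2727, 1782]) cube([1052, 303, 198]);


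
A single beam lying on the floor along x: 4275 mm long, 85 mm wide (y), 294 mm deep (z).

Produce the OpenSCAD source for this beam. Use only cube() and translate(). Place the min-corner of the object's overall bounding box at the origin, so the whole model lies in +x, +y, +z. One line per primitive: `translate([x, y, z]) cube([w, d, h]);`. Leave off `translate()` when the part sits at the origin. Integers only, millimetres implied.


cube([4275, 85, 294]);


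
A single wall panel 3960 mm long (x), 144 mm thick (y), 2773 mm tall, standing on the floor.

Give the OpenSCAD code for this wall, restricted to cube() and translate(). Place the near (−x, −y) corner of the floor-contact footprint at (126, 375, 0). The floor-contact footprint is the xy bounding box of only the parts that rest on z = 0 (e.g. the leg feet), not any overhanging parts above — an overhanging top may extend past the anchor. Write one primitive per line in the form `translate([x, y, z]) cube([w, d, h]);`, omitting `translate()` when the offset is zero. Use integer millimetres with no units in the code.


translate([126, 375, 0]) cube([3960, 144, 2773]);


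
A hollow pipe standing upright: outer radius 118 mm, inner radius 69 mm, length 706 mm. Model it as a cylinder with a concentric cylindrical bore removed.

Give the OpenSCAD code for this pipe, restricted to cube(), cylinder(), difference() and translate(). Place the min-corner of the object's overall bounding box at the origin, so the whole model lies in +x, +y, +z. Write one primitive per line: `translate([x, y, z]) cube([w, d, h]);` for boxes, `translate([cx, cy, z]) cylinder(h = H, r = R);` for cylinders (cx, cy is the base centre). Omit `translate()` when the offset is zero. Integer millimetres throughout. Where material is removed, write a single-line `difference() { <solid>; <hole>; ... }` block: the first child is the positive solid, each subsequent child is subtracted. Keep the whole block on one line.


difference() { translate([118, 118, 0]) cylinder(h = 706, r = 118); translate([118, 118, 0]) cylinder(h = 706, r = 69); }


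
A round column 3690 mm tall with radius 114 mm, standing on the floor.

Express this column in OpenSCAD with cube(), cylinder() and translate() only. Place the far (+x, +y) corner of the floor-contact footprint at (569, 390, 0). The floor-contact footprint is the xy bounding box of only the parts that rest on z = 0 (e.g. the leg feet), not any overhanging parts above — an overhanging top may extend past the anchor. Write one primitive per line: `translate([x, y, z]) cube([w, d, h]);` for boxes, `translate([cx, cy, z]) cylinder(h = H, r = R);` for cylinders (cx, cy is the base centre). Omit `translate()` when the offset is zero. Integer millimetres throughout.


translate([455, 276, 0]) cylinder(h = 3690, r = 114);


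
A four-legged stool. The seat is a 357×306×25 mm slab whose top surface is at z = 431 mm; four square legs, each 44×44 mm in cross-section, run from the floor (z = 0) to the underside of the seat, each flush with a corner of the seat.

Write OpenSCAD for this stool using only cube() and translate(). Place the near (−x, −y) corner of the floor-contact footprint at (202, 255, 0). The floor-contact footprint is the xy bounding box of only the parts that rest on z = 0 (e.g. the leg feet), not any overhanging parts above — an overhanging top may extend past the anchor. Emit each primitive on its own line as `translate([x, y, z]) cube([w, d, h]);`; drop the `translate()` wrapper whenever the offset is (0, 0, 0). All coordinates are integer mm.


translate([202, 255, 406]) cube([357, 306, 25]);
translate([202, 255, 0]) cube([44, 44, 406]);
translate([515, 255, 0]) cube([44, 44, 406]);
translate([202, 517, 0]) cube([44, 44, 406]);
translate([515, 517, 0]) cube([44, 44, 406]);


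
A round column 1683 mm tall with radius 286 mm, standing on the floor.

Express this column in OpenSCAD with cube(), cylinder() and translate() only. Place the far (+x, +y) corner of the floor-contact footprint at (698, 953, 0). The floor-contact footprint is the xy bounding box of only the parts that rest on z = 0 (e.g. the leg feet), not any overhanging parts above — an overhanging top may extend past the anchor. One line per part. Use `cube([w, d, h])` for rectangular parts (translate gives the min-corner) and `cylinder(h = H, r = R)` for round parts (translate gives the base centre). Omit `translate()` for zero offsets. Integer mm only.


translate([412, 667, 0]) cylinder(h = 1683, r = 286);


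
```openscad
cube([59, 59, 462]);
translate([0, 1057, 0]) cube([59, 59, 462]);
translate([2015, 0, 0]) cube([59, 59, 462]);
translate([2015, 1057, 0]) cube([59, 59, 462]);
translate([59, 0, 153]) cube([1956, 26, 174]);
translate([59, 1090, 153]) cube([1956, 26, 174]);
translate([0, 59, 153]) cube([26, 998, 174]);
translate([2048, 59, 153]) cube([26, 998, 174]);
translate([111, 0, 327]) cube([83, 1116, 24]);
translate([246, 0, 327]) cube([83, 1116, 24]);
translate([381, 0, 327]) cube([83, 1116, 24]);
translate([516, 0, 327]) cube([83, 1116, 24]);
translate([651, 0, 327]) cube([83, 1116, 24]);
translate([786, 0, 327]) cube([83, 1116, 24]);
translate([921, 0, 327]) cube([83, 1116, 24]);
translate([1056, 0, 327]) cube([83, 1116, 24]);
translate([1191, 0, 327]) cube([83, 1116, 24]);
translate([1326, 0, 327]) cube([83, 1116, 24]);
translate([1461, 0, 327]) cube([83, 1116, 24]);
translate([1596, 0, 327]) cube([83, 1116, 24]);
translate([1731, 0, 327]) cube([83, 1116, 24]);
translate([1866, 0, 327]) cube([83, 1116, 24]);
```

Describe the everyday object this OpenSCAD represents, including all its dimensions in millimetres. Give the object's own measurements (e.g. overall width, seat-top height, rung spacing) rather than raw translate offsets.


A bed frame 2074 mm long (x) by 1116 mm wide (y). Four 59×59 mm corner posts, 462 mm tall, at the corners of the footprint. Four rails of 26 mm thickness and 174 mm height run between adjacent posts with their undersides at z = 153 mm, their outer faces flush with the outside of the frame (the two x-running rails run between the posts' inner faces; the two y-running rails run between the posts' inner faces). 14 slats, each 83 mm wide (x) and 24 mm thick, lie across the top of the two x-running rails, running the full 1116 mm width of the frame in y; along x they sit between the end posts with a 52 mm gap after the −x posts and between neighbouring slats, leaving 66 mm before the +x posts.


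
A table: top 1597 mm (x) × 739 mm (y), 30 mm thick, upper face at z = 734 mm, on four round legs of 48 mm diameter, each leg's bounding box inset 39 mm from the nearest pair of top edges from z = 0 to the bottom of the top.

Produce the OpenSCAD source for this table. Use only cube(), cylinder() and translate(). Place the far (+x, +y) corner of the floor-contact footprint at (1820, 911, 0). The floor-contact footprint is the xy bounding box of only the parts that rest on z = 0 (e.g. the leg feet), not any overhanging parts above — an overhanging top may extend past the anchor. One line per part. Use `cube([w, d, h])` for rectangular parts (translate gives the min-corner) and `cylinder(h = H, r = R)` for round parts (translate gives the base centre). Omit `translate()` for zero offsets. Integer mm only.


// leg_h = 734 - 30 = 704
translate([262, 211, 704]) cube([1597, 739, 30]);
translate([325, 274, 0]) cylinder(h = 704, r = 24);
translate([1796, 274, 0]) cylinder(h = 704, r = 24);
translate([325, 887, 0]) cylinder(h = 704, r = 24);
translate([1796, 887, 0]) cylinder(h = 704, r = 24);


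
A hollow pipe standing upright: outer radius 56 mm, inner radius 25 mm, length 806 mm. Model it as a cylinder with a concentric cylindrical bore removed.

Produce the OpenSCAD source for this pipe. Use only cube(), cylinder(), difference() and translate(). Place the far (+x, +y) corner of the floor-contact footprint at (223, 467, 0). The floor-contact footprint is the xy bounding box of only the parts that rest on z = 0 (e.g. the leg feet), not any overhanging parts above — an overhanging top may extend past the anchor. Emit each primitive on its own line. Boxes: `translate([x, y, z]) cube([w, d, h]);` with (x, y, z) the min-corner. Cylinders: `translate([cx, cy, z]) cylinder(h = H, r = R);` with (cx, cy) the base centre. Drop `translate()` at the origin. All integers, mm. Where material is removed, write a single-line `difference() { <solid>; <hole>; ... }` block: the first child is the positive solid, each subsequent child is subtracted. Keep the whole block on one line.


difference() { translate([167, 411, 0]) cylinder(h = 806, r = 56); translate([167, 411, 0]) cylinder(h = 806, r = 25); }


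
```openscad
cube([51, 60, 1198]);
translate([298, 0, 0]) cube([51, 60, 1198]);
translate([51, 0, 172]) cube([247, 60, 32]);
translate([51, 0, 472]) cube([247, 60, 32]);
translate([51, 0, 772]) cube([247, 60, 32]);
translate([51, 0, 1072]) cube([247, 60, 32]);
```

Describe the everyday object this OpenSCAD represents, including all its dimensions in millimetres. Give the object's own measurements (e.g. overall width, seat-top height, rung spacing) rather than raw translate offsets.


A straight ladder. Two 51×60 mm vertical rails, 1198 mm tall, stand 349 mm apart (outside-to-outside) with their front faces coplanar on the −y side. 4 rungs, each 60 mm deep and 32 mm tall, span between the inner faces of the rails, front faces flush with the rails. The lowest rung's underside is at z = 172 mm and rungs are spaced 300 mm apart (underside to underside).


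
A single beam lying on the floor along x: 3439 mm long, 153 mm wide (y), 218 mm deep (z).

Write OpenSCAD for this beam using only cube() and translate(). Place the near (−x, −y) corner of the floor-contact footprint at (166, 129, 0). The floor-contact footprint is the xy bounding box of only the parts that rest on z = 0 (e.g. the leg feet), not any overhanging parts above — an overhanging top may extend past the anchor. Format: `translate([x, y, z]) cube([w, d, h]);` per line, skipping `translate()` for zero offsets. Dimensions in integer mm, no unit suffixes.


translate([166, 129, 0]) cube([3439, 153, 218]);


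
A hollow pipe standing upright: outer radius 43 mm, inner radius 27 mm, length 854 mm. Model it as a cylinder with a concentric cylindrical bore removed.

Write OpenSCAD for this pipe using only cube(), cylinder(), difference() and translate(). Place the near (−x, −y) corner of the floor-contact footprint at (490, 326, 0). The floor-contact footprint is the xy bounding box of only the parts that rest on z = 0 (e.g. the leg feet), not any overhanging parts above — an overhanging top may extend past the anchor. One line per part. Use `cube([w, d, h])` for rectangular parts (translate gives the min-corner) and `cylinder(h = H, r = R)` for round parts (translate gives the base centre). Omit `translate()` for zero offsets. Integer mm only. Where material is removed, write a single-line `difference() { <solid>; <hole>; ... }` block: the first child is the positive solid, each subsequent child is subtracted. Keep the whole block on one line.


difference() { translate([533, 369, 0]) cylinder(h = 854, r = 43); translate([533, 369, 0]) cylinder(h = 854, r = 27); }


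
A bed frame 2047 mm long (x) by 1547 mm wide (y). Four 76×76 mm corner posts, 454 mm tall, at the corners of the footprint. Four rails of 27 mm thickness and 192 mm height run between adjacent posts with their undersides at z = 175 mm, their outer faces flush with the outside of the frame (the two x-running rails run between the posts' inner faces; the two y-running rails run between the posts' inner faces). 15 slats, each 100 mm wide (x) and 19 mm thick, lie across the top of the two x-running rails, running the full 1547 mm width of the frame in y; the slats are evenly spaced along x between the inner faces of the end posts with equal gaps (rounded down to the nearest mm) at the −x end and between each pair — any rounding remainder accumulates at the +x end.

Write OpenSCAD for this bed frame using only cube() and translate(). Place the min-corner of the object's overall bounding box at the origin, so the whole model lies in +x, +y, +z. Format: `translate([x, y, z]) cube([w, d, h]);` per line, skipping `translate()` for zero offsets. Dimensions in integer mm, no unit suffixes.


cube([76, 76, 454]);
translate([0, 1471, 0]) cube([76, 76, 454]);
translate([1971, 0, 0]) cube([76, 76, 454]);
translate([1971, 1471, 0]) cube([76, 76, 454]);
translate([76, 0, 175]) cube([1895, 27, 192]);
translate([76, 1520, 175]) cube([1895, 27, 192]);
translate([0, 76, 175]) cube([27, 1395, 192]);
translate([2020, 76, 175]) cube([27, 1395, 192]);
translate([100, 0, 367]) cube([100, 1547, 19]);
translate([224, 0, 367]) cube([100, 1547, 19]);
translate([348, 0, 367]) cube([100, 1547, 19]);
translate([472, 0, 367]) cube([100, 1547, 19]);
translate([596, 0, 367]) cube([100, 1547, 19]);
translate([720, 0, 367]) cube([100, 1547, 19]);
translate([844, 0, 367]) cube([100, 1547, 19]);
translate([968, 0, 367]) cube([100, 1547, 19]);
translate([1092, 0, 367]) cube([100, 1547, 19]);
translate([1216, 0, 367]) cube([100, 1547, 19]);
translate([1340, 0, 367]) cube([100, 1547, 19]);
translate([1464, 0, 367]) cube([100, 1547, 19]);
translate([1588, 0, 367]) cube([100, 1547, 19]);
translate([1712, 0, 367]) cube([100, 1547, 19]);
translate([1836, 0, 367]) cube([100, 1547, 19]);


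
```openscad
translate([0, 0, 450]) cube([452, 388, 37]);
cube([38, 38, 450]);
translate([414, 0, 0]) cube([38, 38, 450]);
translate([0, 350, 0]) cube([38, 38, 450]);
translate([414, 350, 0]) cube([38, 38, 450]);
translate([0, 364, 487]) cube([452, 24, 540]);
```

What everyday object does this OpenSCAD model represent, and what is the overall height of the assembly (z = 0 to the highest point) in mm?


A chair. The overall height is 1027 mm.

A slab on four corner posts with a tall panel at the back — a chair. The seat slab sits at z = 450 with thickness 37, and the 540 mm backrest starts at the seat top, so the overall height is 450 + 37 + 540 = 1027 mm.


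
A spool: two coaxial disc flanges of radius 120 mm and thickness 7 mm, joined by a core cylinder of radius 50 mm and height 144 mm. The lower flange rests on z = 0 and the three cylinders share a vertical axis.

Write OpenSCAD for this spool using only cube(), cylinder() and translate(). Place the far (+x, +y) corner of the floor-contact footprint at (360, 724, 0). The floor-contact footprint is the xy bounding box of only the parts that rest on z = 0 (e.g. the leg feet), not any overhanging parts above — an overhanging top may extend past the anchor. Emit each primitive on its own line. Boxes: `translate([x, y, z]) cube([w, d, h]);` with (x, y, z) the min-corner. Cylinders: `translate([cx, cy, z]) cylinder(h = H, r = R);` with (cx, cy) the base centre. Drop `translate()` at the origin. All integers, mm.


translate([240, 604, 0]) cylinder(h = 7, r = 120);
translate([240, 604, 7]) cylinder(h = 144, r = 50);
translate([240, 604, 151]) cylinder(h = 7, r = 120);


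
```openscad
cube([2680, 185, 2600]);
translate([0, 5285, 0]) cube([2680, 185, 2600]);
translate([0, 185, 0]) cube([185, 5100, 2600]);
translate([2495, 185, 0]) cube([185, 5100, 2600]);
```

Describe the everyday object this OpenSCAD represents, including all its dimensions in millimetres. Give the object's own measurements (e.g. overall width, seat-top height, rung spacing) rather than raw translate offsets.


The wall frame of a small rectangular building: four walls, each 2600 mm tall and 185 mm thick, enclosing a footprint 2680 mm (x) by 5470 mm (y) outside-to-outside, with no floor or roof. The front and back walls (the −y and +y sides) span the full width; the two side walls fit between them.


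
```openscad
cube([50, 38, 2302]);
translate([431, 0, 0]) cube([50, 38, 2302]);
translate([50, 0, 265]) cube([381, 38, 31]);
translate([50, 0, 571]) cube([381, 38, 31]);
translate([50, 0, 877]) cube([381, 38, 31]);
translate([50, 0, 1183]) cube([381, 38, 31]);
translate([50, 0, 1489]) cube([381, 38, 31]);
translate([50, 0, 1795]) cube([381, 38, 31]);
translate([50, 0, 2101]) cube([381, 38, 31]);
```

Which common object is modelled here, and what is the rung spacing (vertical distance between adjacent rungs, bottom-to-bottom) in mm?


A ladder. The rung spacing is 306 mm.

Two tall 50×38 posts with 7 short bars between them — a ladder. Adjacent rungs sit at z = 265 and z = 571, so the spacing is 571 − 265 = 306 mm.


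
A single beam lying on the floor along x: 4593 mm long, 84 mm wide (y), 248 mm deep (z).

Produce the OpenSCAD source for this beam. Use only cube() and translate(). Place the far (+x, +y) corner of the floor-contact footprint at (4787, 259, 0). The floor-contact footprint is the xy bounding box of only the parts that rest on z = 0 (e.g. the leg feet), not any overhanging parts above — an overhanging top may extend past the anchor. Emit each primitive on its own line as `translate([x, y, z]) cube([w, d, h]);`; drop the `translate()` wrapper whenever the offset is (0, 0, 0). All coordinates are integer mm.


translate([194, 175, 0]) cube([4593, 84, 248]);


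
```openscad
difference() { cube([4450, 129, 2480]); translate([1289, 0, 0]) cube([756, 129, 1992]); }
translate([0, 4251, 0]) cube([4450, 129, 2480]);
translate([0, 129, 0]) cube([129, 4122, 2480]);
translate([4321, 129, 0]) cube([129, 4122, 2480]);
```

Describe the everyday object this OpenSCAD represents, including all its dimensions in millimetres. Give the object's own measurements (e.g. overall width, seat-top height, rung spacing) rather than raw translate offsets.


A single room: four walls, each 2480 mm tall and 129 mm thick, enclosing an outside footprint 4450×4380 mm (x × y), no floor or roof. The front and back walls (−y and +y sides) run the full x-width; the side walls fit between their inner faces. A door opening 756 mm wide and 1992 mm tall is cut through the front wall from the floor up, its −x edge 1289 mm from the wall's −x end.


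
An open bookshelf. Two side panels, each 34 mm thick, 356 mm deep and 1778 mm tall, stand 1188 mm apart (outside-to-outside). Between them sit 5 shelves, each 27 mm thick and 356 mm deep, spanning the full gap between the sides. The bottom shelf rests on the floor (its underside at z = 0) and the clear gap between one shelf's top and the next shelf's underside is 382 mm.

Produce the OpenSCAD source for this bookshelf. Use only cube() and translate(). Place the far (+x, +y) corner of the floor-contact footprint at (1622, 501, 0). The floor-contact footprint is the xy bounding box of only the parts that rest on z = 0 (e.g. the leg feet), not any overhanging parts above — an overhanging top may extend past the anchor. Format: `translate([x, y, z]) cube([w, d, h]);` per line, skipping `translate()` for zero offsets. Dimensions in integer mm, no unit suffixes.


translate([434, 145, 0]) cube([34, 356, 1778]);
translate([1588, 145, 0]) cube([34, 356, 1778]);
translate([468, 145, 0]) cube([1120, 356, 27]);
translate([468, 145, 409]) cube([1120, 356, 27]);
translate([468, 145, 818]) cube([1120, 356, 27]);
translate([468, 145, 1227]) cube([1120, 356, 27]);
translate([468, 145, 1636]) cube([1120, 356, 27]);
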